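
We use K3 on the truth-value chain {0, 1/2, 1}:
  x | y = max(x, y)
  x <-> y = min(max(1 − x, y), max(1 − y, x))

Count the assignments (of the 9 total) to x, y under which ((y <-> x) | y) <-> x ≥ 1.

x = 0, y = 0 ↦ 0  <
x = 0, y = 1/2 ↦ 1/2  <
x = 0, y = 1 ↦ 0  <
x = 1/2, y = 0 ↦ 1/2  <
x = 1/2, y = 1/2 ↦ 1/2  <
x = 1/2, y = 1 ↦ 1/2  <
x = 1, y = 0 ↦ 0  <
x = 1, y = 1/2 ↦ 1/2  <
x = 1, y = 1 ↦ 1  ≥
So 1 of the 9 assignments meets the threshold.

1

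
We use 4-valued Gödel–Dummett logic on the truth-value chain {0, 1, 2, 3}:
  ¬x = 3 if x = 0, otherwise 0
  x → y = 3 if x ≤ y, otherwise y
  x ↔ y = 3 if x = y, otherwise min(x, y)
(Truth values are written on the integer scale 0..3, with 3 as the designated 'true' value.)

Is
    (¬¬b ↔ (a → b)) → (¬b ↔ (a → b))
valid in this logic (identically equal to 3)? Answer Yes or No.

Counterexample: take a = 0, b = 1.
¬b = ¬1 = 0
¬¬b = ¬0 = 3
a → b = 0 → 1 = 3
¬¬b ↔ (a → b) = 3 ↔ 3 = 3
¬b = ¬1 = 0
a → b = 0 → 1 = 3
¬b ↔ (a → b) = 0 ↔ 3 = 0
(¬¬b ↔ (a → b)) → (¬b ↔ (a → b)) = 3 → 0 = 0
This gives 0 ≠ 3.

No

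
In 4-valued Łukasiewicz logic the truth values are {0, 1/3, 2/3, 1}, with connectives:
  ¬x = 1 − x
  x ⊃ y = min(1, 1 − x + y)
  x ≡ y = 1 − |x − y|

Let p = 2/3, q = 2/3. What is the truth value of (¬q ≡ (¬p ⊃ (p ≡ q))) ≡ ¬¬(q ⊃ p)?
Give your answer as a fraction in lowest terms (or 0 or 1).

¬q = ¬2/3 = 1/3
¬p = ¬2/3 = 1/3
p ≡ q = 2/3 ≡ 2/3 = 1
¬p ⊃ (p ≡ q) = 1/3 ⊃ 1 = 1
¬q ≡ (¬p ⊃ (p ≡ q)) = 1/3 ≡ 1 = 1/3
q ⊃ p = 2/3 ⊃ 2/3 = 1
¬(q ⊃ p) = ¬1 = 0
¬¬(q ⊃ p) = ¬0 = 1
(¬q ≡ (¬p ⊃ (p ≡ q))) ≡ ¬¬(q ⊃ p) = 1/3 ≡ 1 = 1/3

1/3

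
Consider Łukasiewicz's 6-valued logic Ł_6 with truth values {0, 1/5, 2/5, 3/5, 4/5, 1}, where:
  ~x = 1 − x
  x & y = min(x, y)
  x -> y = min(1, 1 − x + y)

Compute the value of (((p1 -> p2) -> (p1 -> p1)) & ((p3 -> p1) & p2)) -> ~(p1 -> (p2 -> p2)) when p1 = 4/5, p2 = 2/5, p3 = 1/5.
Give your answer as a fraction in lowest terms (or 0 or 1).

3/5

p1 -> p2 = 4/5 -> 2/5 = 3/5
p1 -> p1 = 4/5 -> 4/5 = 1
(p1 -> p2) -> (p1 -> p1) = 3/5 -> 1 = 1
p3 -> p1 = 1/5 -> 4/5 = 1
(p3 -> p1) & p2 = 1 & 2/5 = 2/5
((p1 -> p2) -> (p1 -> p1)) & ((p3 -> p1) & p2) = 1 & 2/5 = 2/5
p2 -> p2 = 2/5 -> 2/5 = 1
p1 -> (p2 -> p2) = 4/5 -> 1 = 1
~(p1 -> (p2 -> p2)) = ~1 = 0
(((p1 -> p2) -> (p1 -> p1)) & ((p3 -> p1) & p2)) -> ~(p1 -> (p2 -> p2)) = 2/5 -> 0 = 3/5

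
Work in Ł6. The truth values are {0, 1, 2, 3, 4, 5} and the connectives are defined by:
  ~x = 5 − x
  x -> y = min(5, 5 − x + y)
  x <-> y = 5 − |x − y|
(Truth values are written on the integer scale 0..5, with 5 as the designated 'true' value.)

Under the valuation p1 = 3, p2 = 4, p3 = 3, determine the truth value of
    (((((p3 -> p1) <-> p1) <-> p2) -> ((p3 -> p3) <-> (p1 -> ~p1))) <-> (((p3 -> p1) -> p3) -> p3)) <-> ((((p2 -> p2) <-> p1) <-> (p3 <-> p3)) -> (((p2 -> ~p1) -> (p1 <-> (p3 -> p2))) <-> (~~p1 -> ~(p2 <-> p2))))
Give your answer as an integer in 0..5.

4

p3 -> p1 = 3 -> 3 = 5
(p3 -> p1) <-> p1 = 5 <-> 3 = 3
((p3 -> p1) <-> p1) <-> p2 = 3 <-> 4 = 4
p3 -> p3 = 3 -> 3 = 5
~p1 = ~3 = 2
p1 -> ~p1 = 3 -> 2 = 4
(p3 -> p3) <-> (p1 -> ~p1) = 5 <-> 4 = 4
(((p3 -> p1) <-> p1) <-> p2) -> ((p3 -> p3) <-> (p1 -> ~p1)) = 4 -> 4 = 5
p3 -> p1 = 3 -> 3 = 5
(p3 -> p1) -> p3 = 5 -> 3 = 3
((p3 -> p1) -> p3) -> p3 = 3 -> 3 = 5
((((p3 -> p1) <-> p1) <-> p2) -> ((p3 -> p3) <-> (p1 -> ~p1))) <-> (((p3 -> p1) -> p3) -> p3) = 5 <-> 5 = 5
p2 -> p2 = 4 -> 4 = 5
(p2 -> p2) <-> p1 = 5 <-> 3 = 3
p3 <-> p3 = 3 <-> 3 = 5
((p2 -> p2) <-> p1) <-> (p3 <-> p3) = 3 <-> 5 = 3
~p1 = ~3 = 2
p2 -> ~p1 = 4 -> 2 = 3
p3 -> p2 = 3 -> 4 = 5
p1 <-> (p3 -> p2) = 3 <-> 5 = 3
(p2 -> ~p1) -> (p1 <-> (p3 -> p2)) = 3 -> 3 = 5
~p1 = ~3 = 2
~~p1 = ~2 = 3
p2 <-> p2 = 4 <-> 4 = 5
~(p2 <-> p2) = ~5 = 0
~~p1 -> ~(p2 <-> p2) = 3 -> 0 = 2
((p2 -> ~p1) -> (p1 <-> (p3 -> p2))) <-> (~~p1 -> ~(p2 <-> p2)) = 5 <-> 2 = 2
(((p2 -> p2) <-> p1) <-> (p3 <-> p3)) -> (((p2 -> ~p1) -> (p1 <-> (p3 -> p2))) <-> (~~p1 -> ~(p2 <-> p2))) = 3 -> 2 = 4
(((((p3 -> p1) <-> p1) <-> p2) -> ((p3 -> p3) <-> (p1 -> ~p1))) <-> (((p3 -> p1) -> p3) -> p3)) <-> ((((p2 -> p2) <-> p1) <-> (p3 <-> p3)) -> (((p2 -> ~p1) -> (p1 <-> (p3 -> p2))) <-> (~~p1 -> ~(p2 <-> p2)))) = 5 <-> 4 = 4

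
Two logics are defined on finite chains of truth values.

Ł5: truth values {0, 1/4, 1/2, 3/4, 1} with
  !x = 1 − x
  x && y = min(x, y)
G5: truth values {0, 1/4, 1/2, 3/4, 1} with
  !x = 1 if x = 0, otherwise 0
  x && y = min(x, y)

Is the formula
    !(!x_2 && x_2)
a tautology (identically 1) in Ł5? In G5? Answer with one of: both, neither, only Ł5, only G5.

only G5

In Ł5: at x_2 = 1/4 the value is 3/4 — not a tautology.
In G5: every assignment gives 1 — tautology.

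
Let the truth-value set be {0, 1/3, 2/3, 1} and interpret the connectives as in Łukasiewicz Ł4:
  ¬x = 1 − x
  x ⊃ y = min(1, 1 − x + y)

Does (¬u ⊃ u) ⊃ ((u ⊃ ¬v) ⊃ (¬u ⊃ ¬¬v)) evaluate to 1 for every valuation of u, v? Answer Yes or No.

Counterexample: take u = 1/3, v = 0.
¬u = ¬1/3 = 2/3
¬u ⊃ u = 2/3 ⊃ 1/3 = 2/3
¬v = ¬0 = 1
u ⊃ ¬v = 1/3 ⊃ 1 = 1
¬u = ¬1/3 = 2/3
¬v = ¬0 = 1
¬¬v = ¬1 = 0
¬u ⊃ ¬¬v = 2/3 ⊃ 0 = 1/3
(u ⊃ ¬v) ⊃ (¬u ⊃ ¬¬v) = 1 ⊃ 1/3 = 1/3
(¬u ⊃ u) ⊃ ((u ⊃ ¬v) ⊃ (¬u ⊃ ¬¬v)) = 2/3 ⊃ 1/3 = 2/3
This gives 2/3 ≠ 1.

No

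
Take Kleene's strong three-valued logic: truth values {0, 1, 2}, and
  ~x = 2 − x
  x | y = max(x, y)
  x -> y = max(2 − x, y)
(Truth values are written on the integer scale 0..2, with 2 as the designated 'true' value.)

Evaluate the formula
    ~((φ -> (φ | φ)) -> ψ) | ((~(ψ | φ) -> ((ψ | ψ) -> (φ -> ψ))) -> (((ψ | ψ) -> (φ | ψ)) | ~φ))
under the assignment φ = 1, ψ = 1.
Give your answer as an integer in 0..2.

1

φ | φ = 1 | 1 = 1
φ -> (φ | φ) = 1 -> 1 = 1
(φ -> (φ | φ)) -> ψ = 1 -> 1 = 1
~((φ -> (φ | φ)) -> ψ) = ~1 = 1
ψ | φ = 1 | 1 = 1
~(ψ | φ) = ~1 = 1
ψ | ψ = 1 | 1 = 1
φ -> ψ = 1 -> 1 = 1
(ψ | ψ) -> (φ -> ψ) = 1 -> 1 = 1
~(ψ | φ) -> ((ψ | ψ) -> (φ -> ψ)) = 1 -> 1 = 1
ψ | ψ = 1 | 1 = 1
φ | ψ = 1 | 1 = 1
(ψ | ψ) -> (φ | ψ) = 1 -> 1 = 1
~φ = ~1 = 1
((ψ | ψ) -> (φ | ψ)) | ~φ = 1 | 1 = 1
(~(ψ | φ) -> ((ψ | ψ) -> (φ -> ψ))) -> (((ψ | ψ) -> (φ | ψ)) | ~φ) = 1 -> 1 = 1
~((φ -> (φ | φ)) -> ψ) | ((~(ψ | φ) -> ((ψ | ψ) -> (φ -> ψ))) -> (((ψ | ψ) -> (φ | ψ)) | ~φ)) = 1 | 1 = 1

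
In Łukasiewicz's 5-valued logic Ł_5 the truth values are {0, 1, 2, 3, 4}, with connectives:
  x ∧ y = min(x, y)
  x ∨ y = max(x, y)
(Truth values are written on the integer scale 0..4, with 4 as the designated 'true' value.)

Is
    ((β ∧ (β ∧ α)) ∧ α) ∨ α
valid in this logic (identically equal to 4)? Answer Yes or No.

No

Counterexample: take α = 0, β = 0.
β ∧ α = 0 ∧ 0 = 0
β ∧ (β ∧ α) = 0 ∧ 0 = 0
(β ∧ (β ∧ α)) ∧ α = 0 ∧ 0 = 0
((β ∧ (β ∧ α)) ∧ α) ∨ α = 0 ∨ 0 = 0
This gives 0 ≠ 4.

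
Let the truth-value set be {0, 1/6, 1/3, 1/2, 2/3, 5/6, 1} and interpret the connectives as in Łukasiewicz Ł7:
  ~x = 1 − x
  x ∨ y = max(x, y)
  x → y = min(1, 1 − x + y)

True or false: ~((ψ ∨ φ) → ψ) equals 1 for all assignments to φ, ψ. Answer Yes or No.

No

Counterexample: take φ = 0, ψ = 0.
ψ ∨ φ = 0 ∨ 0 = 0
(ψ ∨ φ) → ψ = 0 → 0 = 1
~((ψ ∨ φ) → ψ) = ~1 = 0
This gives 0 ≠ 1.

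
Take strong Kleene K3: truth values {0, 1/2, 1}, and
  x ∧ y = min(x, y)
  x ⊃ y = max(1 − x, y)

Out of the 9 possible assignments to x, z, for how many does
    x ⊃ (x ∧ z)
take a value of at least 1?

4

x = 0, z = 0 ↦ 1  ≥
x = 0, z = 1/2 ↦ 1  ≥
x = 0, z = 1 ↦ 1  ≥
x = 1/2, z = 0 ↦ 1/2  <
x = 1/2, z = 1/2 ↦ 1/2  <
x = 1/2, z = 1 ↦ 1/2  <
x = 1, z = 0 ↦ 0  <
x = 1, z = 1/2 ↦ 1/2  <
x = 1, z = 1 ↦ 1  ≥
So 4 of the 9 assignments meet the threshold.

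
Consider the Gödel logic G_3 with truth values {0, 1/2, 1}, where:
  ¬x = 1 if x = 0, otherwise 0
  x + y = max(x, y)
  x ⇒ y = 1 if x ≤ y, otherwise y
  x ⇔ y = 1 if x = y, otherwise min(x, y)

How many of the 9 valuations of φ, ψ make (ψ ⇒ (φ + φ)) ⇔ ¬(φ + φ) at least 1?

1

φ = 0, ψ = 0 ↦ 1  ≥
φ = 0, ψ = 1/2 ↦ 0  <
φ = 0, ψ = 1 ↦ 0  <
φ = 1/2, ψ = 0 ↦ 0  <
φ = 1/2, ψ = 1/2 ↦ 0  <
φ = 1/2, ψ = 1 ↦ 0  <
φ = 1, ψ = 0 ↦ 0  <
φ = 1, ψ = 1/2 ↦ 0  <
φ = 1, ψ = 1 ↦ 0  <
So 1 of the 9 assignments meets the threshold.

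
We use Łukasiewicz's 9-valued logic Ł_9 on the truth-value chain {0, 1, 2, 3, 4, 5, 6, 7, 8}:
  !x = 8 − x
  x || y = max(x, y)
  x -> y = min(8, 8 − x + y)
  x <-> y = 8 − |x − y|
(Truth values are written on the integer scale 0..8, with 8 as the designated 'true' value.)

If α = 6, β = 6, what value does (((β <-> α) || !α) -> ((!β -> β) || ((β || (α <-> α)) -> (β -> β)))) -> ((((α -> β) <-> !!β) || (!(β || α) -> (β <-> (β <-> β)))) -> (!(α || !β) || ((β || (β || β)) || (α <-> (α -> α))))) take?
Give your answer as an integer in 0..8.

β <-> α = 6 <-> 6 = 8
!α = !6 = 2
(β <-> α) || !α = 8 || 2 = 8
!β = !6 = 2
!β -> β = 2 -> 6 = 8
α <-> α = 6 <-> 6 = 8
β || (α <-> α) = 6 || 8 = 8
β -> β = 6 -> 6 = 8
(β || (α <-> α)) -> (β -> β) = 8 -> 8 = 8
(!β -> β) || ((β || (α <-> α)) -> (β -> β)) = 8 || 8 = 8
((β <-> α) || !α) -> ((!β -> β) || ((β || (α <-> α)) -> (β -> β))) = 8 -> 8 = 8
α -> β = 6 -> 6 = 8
!β = !6 = 2
!!β = !2 = 6
(α -> β) <-> !!β = 8 <-> 6 = 6
β || α = 6 || 6 = 6
!(β || α) = !6 = 2
β <-> β = 6 <-> 6 = 8
β <-> (β <-> β) = 6 <-> 8 = 6
!(β || α) -> (β <-> (β <-> β)) = 2 -> 6 = 8
((α -> β) <-> !!β) || (!(β || α) -> (β <-> (β <-> β))) = 6 || 8 = 8
!β = !6 = 2
α || !β = 6 || 2 = 6
!(α || !β) = !6 = 2
β || β = 6 || 6 = 6
β || (β || β) = 6 || 6 = 6
α -> α = 6 -> 6 = 8
α <-> (α -> α) = 6 <-> 8 = 6
(β || (β || β)) || (α <-> (α -> α)) = 6 || 6 = 6
!(α || !β) || ((β || (β || β)) || (α <-> (α -> α))) = 2 || 6 = 6
(((α -> β) <-> !!β) || (!(β || α) -> (β <-> (β <-> β)))) -> (!(α || !β) || ((β || (β || β)) || (α <-> (α -> α)))) = 8 -> 6 = 6
(((β <-> α) || !α) -> ((!β -> β) || ((β || (α <-> α)) -> (β -> β)))) -> ((((α -> β) <-> !!β) || (!(β || α) -> (β <-> (β <-> β)))) -> (!(α || !β) || ((β || (β || β)) || (α <-> (α -> α))))) = 8 -> 6 = 6

6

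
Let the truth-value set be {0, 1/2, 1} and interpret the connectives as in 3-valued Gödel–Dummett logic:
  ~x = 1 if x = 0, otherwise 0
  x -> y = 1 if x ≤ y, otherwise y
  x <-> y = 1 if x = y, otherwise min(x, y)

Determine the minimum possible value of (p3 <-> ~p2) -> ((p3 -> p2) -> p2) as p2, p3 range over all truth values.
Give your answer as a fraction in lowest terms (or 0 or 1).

1/2

Take p2 = 1/2, p3 = 0:
~p2 = ~1/2 = 0
p3 <-> ~p2 = 0 <-> 0 = 1
p3 -> p2 = 0 -> 1/2 = 1
(p3 -> p2) -> p2 = 1 -> 1/2 = 1/2
(p3 <-> ~p2) -> ((p3 -> p2) -> p2) = 1 -> 1/2 = 1/2
No assignment yields a value below 1/2, so this is the minimum.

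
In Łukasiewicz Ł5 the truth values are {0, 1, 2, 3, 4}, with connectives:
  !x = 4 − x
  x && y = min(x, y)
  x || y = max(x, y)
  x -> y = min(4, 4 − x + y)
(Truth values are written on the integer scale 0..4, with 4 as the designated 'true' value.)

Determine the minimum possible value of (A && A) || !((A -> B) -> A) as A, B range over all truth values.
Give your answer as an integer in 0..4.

Take A = 1, B = 0:
A && A = 1 && 1 = 1
A -> B = 1 -> 0 = 3
(A -> B) -> A = 3 -> 1 = 2
!((A -> B) -> A) = !2 = 2
(A && A) || !((A -> B) -> A) = 1 || 2 = 2
No assignment yields a value below 2, so this is the minimum.

2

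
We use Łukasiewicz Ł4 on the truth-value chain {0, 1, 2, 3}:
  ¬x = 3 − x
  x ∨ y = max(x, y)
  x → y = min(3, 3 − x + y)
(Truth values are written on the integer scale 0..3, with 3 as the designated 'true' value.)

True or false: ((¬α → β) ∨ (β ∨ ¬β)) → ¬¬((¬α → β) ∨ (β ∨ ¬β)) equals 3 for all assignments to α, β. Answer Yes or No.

Yes

α = 0, β = 0 ↦ 3
α = 0, β = 1 ↦ 3
α = 0, β = 2 ↦ 3
α = 0, β = 3 ↦ 3
α = 1, β = 0 ↦ 3
α = 1, β = 1 ↦ 3
α = 1, β = 2 ↦ 3
α = 1, β = 3 ↦ 3
α = 2, β = 0 ↦ 3
α = 2, β = 1 ↦ 3
α = 2, β = 2 ↦ 3
α = 2, β = 3 ↦ 3
α = 3, β = 0 ↦ 3
α = 3, β = 1 ↦ 3
α = 3, β = 2 ↦ 3
α = 3, β = 3 ↦ 3
Every assignment gives a value ≥ 3.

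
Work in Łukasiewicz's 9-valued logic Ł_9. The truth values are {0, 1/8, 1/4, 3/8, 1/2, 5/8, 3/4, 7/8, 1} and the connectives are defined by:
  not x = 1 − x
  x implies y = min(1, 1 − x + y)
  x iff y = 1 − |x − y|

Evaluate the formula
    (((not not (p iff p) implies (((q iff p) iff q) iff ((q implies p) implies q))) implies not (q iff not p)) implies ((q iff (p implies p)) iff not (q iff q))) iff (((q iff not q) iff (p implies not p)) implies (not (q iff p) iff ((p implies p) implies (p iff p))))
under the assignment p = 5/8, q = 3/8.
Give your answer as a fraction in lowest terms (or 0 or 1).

1/4

p iff p = 5/8 iff 5/8 = 1
not (p iff p) = not 1 = 0
not not (p iff p) = not 0 = 1
q iff p = 3/8 iff 5/8 = 3/4
(q iff p) iff q = 3/4 iff 3/8 = 5/8
q implies p = 3/8 implies 5/8 = 1
(q implies p) implies q = 1 implies 3/8 = 3/8
((q iff p) iff q) iff ((q implies p) implies q) = 5/8 iff 3/8 = 3/4
not not (p iff p) implies (((q iff p) iff q) iff ((q implies p) implies q)) = 1 implies 3/4 = 3/4
not p = not 5/8 = 3/8
q iff not p = 3/8 iff 3/8 = 1
not (q iff not p) = not 1 = 0
(not not (p iff p) implies (((q iff p) iff q) iff ((q implies p) implies q))) implies not (q iff not p) = 3/4 implies 0 = 1/4
p implies p = 5/8 implies 5/8 = 1
q iff (p implies p) = 3/8 iff 1 = 3/8
q iff q = 3/8 iff 3/8 = 1
not (q iff q) = not 1 = 0
(q iff (p implies p)) iff not (q iff q) = 3/8 iff 0 = 5/8
((not not (p iff p) implies (((q iff p) iff q) iff ((q implies p) implies q))) implies not (q iff not p)) implies ((q iff (p implies p)) iff not (q iff q)) = 1/4 implies 5/8 = 1
not q = not 3/8 = 5/8
q iff not q = 3/8 iff 5/8 = 3/4
not p = not 5/8 = 3/8
p implies not p = 5/8 implies 3/8 = 3/4
(q iff not q) iff (p implies not p) = 3/4 iff 3/4 = 1
q iff p = 3/8 iff 5/8 = 3/4
not (q iff p) = not 3/4 = 1/4
p implies p = 5/8 implies 5/8 = 1
p iff p = 5/8 iff 5/8 = 1
(p implies p) implies (p iff p) = 1 implies 1 = 1
not (q iff p) iff ((p implies p) implies (p iff p)) = 1/4 iff 1 = 1/4
((q iff not q) iff (p implies not p)) implies (not (q iff p) iff ((p implies p) implies (p iff p))) = 1 implies 1/4 = 1/4
(((not not (p iff p) implies (((q iff p) iff q) iff ((q implies p) implies q))) implies not (q iff not p)) implies ((q iff (p implies p)) iff not (q iff q))) iff (((q iff not q) iff (p implies not p)) implies (not (q iff p) iff ((p implies p) implies (p iff p)))) = 1 iff 1/4 = 1/4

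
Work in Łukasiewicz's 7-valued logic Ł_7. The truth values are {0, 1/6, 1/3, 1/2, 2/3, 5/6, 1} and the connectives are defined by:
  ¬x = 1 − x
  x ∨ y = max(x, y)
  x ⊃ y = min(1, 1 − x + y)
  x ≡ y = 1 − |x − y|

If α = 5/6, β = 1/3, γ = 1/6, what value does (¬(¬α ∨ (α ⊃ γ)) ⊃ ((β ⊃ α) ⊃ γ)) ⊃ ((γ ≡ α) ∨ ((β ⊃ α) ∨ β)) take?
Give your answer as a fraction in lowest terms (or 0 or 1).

¬α = ¬5/6 = 1/6
α ⊃ γ = 5/6 ⊃ 1/6 = 1/3
¬α ∨ (α ⊃ γ) = 1/6 ∨ 1/3 = 1/3
¬(¬α ∨ (α ⊃ γ)) = ¬1/3 = 2/3
β ⊃ α = 1/3 ⊃ 5/6 = 1
(β ⊃ α) ⊃ γ = 1 ⊃ 1/6 = 1/6
¬(¬α ∨ (α ⊃ γ)) ⊃ ((β ⊃ α) ⊃ γ) = 2/3 ⊃ 1/6 = 1/2
γ ≡ α = 1/6 ≡ 5/6 = 1/3
β ⊃ α = 1/3 ⊃ 5/6 = 1
(β ⊃ α) ∨ β = 1 ∨ 1/3 = 1
(γ ≡ α) ∨ ((β ⊃ α) ∨ β) = 1/3 ∨ 1 = 1
(¬(¬α ∨ (α ⊃ γ)) ⊃ ((β ⊃ α) ⊃ γ)) ⊃ ((γ ≡ α) ∨ ((β ⊃ α) ∨ β)) = 1/2 ⊃ 1 = 1

1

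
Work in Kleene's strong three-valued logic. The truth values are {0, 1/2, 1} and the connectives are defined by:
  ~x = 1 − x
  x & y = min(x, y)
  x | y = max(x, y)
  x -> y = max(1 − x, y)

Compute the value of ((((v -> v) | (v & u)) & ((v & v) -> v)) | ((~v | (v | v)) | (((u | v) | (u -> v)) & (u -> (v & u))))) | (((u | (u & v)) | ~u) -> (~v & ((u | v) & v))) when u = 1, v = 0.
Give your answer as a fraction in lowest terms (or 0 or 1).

v -> v = 0 -> 0 = 1
v & u = 0 & 1 = 0
(v -> v) | (v & u) = 1 | 0 = 1
v & v = 0 & 0 = 0
(v & v) -> v = 0 -> 0 = 1
((v -> v) | (v & u)) & ((v & v) -> v) = 1 & 1 = 1
~v = ~0 = 1
v | v = 0 | 0 = 0
~v | (v | v) = 1 | 0 = 1
u | v = 1 | 0 = 1
u -> v = 1 -> 0 = 0
(u | v) | (u -> v) = 1 | 0 = 1
v & u = 0 & 1 = 0
u -> (v & u) = 1 -> 0 = 0
((u | v) | (u -> v)) & (u -> (v & u)) = 1 & 0 = 0
(~v | (v | v)) | (((u | v) | (u -> v)) & (u -> (v & u))) = 1 | 0 = 1
(((v -> v) | (v & u)) & ((v & v) -> v)) | ((~v | (v | v)) | (((u | v) | (u -> v)) & (u -> (v & u)))) = 1 | 1 = 1
u & v = 1 & 0 = 0
u | (u & v) = 1 | 0 = 1
~u = ~1 = 0
(u | (u & v)) | ~u = 1 | 0 = 1
~v = ~0 = 1
u | v = 1 | 0 = 1
(u | v) & v = 1 & 0 = 0
~v & ((u | v) & v) = 1 & 0 = 0
((u | (u & v)) | ~u) -> (~v & ((u | v) & v)) = 1 -> 0 = 0
((((v -> v) | (v & u)) & ((v & v) -> v)) | ((~v | (v | v)) | (((u | v) | (u -> v)) & (u -> (v & u))))) | (((u | (u & v)) | ~u) -> (~v & ((u | v) & v))) = 1 | 0 = 1

1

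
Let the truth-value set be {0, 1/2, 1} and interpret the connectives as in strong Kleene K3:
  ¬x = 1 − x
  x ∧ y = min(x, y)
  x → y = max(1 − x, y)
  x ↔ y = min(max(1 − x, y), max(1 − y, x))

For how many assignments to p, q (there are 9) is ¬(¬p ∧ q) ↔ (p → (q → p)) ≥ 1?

5

p = 0, q = 0 ↦ 1  ≥
p = 0, q = 1/2 ↦ 1/2  <
p = 0, q = 1 ↦ 0  <
p = 1/2, q = 0 ↦ 1  ≥
p = 1/2, q = 1/2 ↦ 1/2  <
p = 1/2, q = 1 ↦ 1/2  <
p = 1, q = 0 ↦ 1  ≥
p = 1, q = 1/2 ↦ 1  ≥
p = 1, q = 1 ↦ 1  ≥
So 5 of the 9 assignments meet the threshold.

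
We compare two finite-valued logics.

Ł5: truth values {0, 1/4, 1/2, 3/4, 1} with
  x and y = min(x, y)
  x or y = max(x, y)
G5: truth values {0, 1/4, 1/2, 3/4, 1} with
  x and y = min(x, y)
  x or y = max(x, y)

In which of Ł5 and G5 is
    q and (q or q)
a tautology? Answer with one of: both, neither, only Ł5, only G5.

neither

In Ł5: at q = 0 the value is 0 — not a tautology.
In G5: at q = 0 the value is 0 — not a tautology.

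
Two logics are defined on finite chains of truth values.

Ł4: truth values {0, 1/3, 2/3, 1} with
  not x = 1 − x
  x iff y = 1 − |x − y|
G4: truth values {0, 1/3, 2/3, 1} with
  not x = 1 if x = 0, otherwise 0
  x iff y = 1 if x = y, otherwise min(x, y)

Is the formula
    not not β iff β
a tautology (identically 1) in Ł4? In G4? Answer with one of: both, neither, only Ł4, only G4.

only Ł4

In Ł4: every assignment gives 1 — tautology.
In G4: at β = 1/3 the value is 1/3 — not a tautology.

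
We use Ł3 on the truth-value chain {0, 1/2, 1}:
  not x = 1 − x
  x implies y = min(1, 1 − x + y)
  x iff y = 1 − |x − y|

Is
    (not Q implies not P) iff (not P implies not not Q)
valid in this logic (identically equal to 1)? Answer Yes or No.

Counterexample: take P = 0, Q = 0.
not Q = not 0 = 1
not P = not 0 = 1
not Q implies not P = 1 implies 1 = 1
not P = not 0 = 1
not Q = not 0 = 1
not not Q = not 1 = 0
not P implies not not Q = 1 implies 0 = 0
(not Q implies not P) iff (not P implies not not Q) = 1 iff 0 = 0
This gives 0 ≠ 1.

No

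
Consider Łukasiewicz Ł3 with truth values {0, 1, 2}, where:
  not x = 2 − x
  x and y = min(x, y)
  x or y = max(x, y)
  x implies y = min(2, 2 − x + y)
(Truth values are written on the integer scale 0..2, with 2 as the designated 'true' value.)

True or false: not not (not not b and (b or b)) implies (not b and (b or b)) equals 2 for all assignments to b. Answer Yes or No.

Counterexample: take b = 2.
not b = not 2 = 0
not not b = not 0 = 2
b or b = 2 or 2 = 2
not not b and (b or b) = 2 and 2 = 2
not (not not b and (b or b)) = not 2 = 0
not not (not not b and (b or b)) = not 0 = 2
not b = not 2 = 0
b or b = 2 or 2 = 2
not b and (b or b) = 0 and 2 = 0
not not (not not b and (b or b)) implies (not b and (b or b)) = 2 implies 0 = 0
This gives 0 ≠ 2.

No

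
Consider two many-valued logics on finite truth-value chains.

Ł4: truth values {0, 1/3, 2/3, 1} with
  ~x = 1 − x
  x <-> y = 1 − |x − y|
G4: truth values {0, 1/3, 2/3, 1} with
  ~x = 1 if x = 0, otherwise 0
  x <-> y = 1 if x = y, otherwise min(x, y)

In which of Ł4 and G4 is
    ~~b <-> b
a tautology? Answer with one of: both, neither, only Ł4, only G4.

only Ł4

In Ł4: every assignment gives 1 — tautology.
In G4: at b = 1/3 the value is 1/3 — not a tautology.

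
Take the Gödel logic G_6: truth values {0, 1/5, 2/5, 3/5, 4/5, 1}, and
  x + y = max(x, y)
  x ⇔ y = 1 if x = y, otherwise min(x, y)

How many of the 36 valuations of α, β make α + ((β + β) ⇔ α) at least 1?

11

value 1: 11 assignments (counts)
value 4/5: 5 assignments
value 3/5: 5 assignments
value 2/5: 5 assignments
value 1/5: 5 assignments
value 0: 5 assignments
So 11 of the 36 assignments meet the threshold.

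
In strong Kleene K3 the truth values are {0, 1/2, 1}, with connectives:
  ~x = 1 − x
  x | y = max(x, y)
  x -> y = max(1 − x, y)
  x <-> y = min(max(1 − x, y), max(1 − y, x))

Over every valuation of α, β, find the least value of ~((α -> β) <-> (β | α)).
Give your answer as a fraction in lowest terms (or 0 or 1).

Take α = 0, β = 1:
α -> β = 0 -> 1 = 1
β | α = 1 | 0 = 1
(α -> β) <-> (β | α) = 1 <-> 1 = 1
~((α -> β) <-> (β | α)) = ~1 = 0
No assignment yields a value below 0, so this is the minimum.

0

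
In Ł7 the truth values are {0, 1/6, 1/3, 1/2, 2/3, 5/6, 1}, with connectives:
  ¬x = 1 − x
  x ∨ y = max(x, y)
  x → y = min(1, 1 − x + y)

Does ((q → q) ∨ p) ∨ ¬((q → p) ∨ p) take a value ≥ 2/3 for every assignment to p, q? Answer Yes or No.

At p = 0, q = 1/2, for instance:
q → q = 1/2 → 1/2 = 1
(q → q) ∨ p = 1 ∨ 0 = 1
q → p = 1/2 → 0 = 1/2
(q → p) ∨ p = 1/2 ∨ 0 = 1/2
¬((q → p) ∨ p) = ¬1/2 = 1/2
((q → q) ∨ p) ∨ ¬((q → p) ∨ p) = 1 ∨ 1/2 = 1
and checking the remaining 48 assignments likewise gives ≥ 2/3 in every case.

Yes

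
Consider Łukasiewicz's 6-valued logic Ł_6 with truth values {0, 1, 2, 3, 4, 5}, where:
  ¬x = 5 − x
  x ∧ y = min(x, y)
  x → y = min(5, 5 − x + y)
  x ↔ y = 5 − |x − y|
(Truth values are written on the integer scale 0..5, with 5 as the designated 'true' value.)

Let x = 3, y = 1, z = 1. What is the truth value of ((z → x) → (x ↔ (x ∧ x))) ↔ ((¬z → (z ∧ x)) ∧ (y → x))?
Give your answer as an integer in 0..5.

z → x = 1 → 3 = 5
x ∧ x = 3 ∧ 3 = 3
x ↔ (x ∧ x) = 3 ↔ 3 = 5
(z → x) → (x ↔ (x ∧ x)) = 5 → 5 = 5
¬z = ¬1 = 4
z ∧ x = 1 ∧ 3 = 1
¬z → (z ∧ x) = 4 → 1 = 2
y → x = 1 → 3 = 5
(¬z → (z ∧ x)) ∧ (y → x) = 2 ∧ 5 = 2
((z → x) → (x ↔ (x ∧ x))) ↔ ((¬z → (z ∧ x)) ∧ (y → x)) = 5 ↔ 2 = 2

2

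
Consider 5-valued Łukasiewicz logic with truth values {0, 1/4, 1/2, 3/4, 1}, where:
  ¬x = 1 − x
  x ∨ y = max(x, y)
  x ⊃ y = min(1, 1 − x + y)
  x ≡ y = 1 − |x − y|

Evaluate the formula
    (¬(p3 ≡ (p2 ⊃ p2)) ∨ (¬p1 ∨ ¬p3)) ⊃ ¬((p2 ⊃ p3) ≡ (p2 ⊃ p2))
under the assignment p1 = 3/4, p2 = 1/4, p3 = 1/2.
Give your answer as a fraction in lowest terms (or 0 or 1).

p2 ⊃ p2 = 1/4 ⊃ 1/4 = 1
p3 ≡ (p2 ⊃ p2) = 1/2 ≡ 1 = 1/2
¬(p3 ≡ (p2 ⊃ p2)) = ¬1/2 = 1/2
¬p1 = ¬3/4 = 1/4
¬p3 = ¬1/2 = 1/2
¬p1 ∨ ¬p3 = 1/4 ∨ 1/2 = 1/2
¬(p3 ≡ (p2 ⊃ p2)) ∨ (¬p1 ∨ ¬p3) = 1/2 ∨ 1/2 = 1/2
p2 ⊃ p3 = 1/4 ⊃ 1/2 = 1
p2 ⊃ p2 = 1/4 ⊃ 1/4 = 1
(p2 ⊃ p3) ≡ (p2 ⊃ p2) = 1 ≡ 1 = 1
¬((p2 ⊃ p3) ≡ (p2 ⊃ p2)) = ¬1 = 0
(¬(p3 ≡ (p2 ⊃ p2)) ∨ (¬p1 ∨ ¬p3)) ⊃ ¬((p2 ⊃ p3) ≡ (p2 ⊃ p2)) = 1/2 ⊃ 0 = 1/2

1/2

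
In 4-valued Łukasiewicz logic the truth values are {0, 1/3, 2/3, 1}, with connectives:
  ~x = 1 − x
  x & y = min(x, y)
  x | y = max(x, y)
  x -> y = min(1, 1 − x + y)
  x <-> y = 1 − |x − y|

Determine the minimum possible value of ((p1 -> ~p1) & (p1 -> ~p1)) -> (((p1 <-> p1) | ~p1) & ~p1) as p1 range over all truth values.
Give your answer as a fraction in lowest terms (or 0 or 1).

2/3

Take p1 = 1/3:
~p1 = ~1/3 = 2/3
p1 -> ~p1 = 1/3 -> 2/3 = 1
~p1 = ~1/3 = 2/3
p1 -> ~p1 = 1/3 -> 2/3 = 1
(p1 -> ~p1) & (p1 -> ~p1) = 1 & 1 = 1
p1 <-> p1 = 1/3 <-> 1/3 = 1
~p1 = ~1/3 = 2/3
(p1 <-> p1) | ~p1 = 1 | 2/3 = 1
~p1 = ~1/3 = 2/3
((p1 <-> p1) | ~p1) & ~p1 = 1 & 2/3 = 2/3
((p1 -> ~p1) & (p1 -> ~p1)) -> (((p1 <-> p1) | ~p1) & ~p1) = 1 -> 2/3 = 2/3
No assignment yields a value below 2/3, so this is the minimum.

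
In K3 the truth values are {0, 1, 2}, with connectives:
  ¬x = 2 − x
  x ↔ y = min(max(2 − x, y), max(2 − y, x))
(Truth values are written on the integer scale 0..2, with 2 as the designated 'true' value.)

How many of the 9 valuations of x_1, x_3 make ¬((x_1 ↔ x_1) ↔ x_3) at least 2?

2

x_1 = 0, x_3 = 0 ↦ 2  ≥
x_1 = 0, x_3 = 1 ↦ 1  <
x_1 = 0, x_3 = 2 ↦ 0  <
x_1 = 1, x_3 = 0 ↦ 1  <
x_1 = 1, x_3 = 1 ↦ 1  <
x_1 = 1, x_3 = 2 ↦ 1  <
x_1 = 2, x_3 = 0 ↦ 2  ≥
x_1 = 2, x_3 = 1 ↦ 1  <
x_1 = 2, x_3 = 2 ↦ 0  <
So 2 of the 9 assignments meet the threshold.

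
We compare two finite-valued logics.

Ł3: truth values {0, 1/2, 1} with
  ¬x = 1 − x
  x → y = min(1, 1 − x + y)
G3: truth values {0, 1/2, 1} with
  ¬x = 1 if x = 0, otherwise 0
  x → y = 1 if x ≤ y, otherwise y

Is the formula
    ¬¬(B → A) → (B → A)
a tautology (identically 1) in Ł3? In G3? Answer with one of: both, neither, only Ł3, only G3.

In Ł3: every assignment gives 1 — tautology.
In G3: at A = 1/2, B = 1 the value is 1/2 — not a tautology.

only Ł3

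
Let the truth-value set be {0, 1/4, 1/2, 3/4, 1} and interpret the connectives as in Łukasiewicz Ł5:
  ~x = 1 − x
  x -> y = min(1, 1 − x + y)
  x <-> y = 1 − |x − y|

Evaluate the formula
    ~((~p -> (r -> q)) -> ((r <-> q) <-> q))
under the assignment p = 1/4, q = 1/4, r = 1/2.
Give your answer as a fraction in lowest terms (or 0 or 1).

~p = ~1/4 = 3/4
r -> q = 1/2 -> 1/4 = 3/4
~p -> (r -> q) = 3/4 -> 3/4 = 1
r <-> q = 1/2 <-> 1/4 = 3/4
(r <-> q) <-> q = 3/4 <-> 1/4 = 1/2
(~p -> (r -> q)) -> ((r <-> q) <-> q) = 1 -> 1/2 = 1/2
~((~p -> (r -> q)) -> ((r <-> q) <-> q)) = ~1/2 = 1/2

1/2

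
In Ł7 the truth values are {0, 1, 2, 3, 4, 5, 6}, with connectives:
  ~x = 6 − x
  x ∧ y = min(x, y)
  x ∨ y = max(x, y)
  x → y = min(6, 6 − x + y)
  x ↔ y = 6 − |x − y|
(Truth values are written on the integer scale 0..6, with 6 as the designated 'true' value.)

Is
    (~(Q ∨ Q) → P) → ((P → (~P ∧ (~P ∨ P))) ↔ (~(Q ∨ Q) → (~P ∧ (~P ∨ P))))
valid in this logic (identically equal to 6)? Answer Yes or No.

Counterexample: take P = 4, Q = 3.
Q ∨ Q = 3 ∨ 3 = 3
~(Q ∨ Q) = ~3 = 3
~(Q ∨ Q) → P = 3 → 4 = 6
~P = ~4 = 2
~P = ~4 = 2
~P ∨ P = 2 ∨ 4 = 4
~P ∧ (~P ∨ P) = 2 ∧ 4 = 2
P → (~P ∧ (~P ∨ P)) = 4 → 2 = 4
Q ∨ Q = 3 ∨ 3 = 3
~(Q ∨ Q) = ~3 = 3
~(Q ∨ Q) → (~P ∧ (~P ∨ P)) = 3 → 2 = 5
(P → (~P ∧ (~P ∨ P))) ↔ (~(Q ∨ Q) → (~P ∧ (~P ∨ P))) = 4 ↔ 5 = 5
(~(Q ∨ Q) → P) → ((P → (~P ∧ (~P ∨ P))) ↔ (~(Q ∨ Q) → (~P ∧ (~P ∨ P)))) = 6 → 5 = 5
This gives 5 ≠ 6.

No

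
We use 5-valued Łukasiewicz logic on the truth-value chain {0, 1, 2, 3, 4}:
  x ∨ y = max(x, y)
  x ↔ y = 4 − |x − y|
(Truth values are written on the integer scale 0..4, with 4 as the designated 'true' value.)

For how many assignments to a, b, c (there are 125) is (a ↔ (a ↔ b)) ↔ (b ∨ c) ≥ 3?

value 4: 71 assignments (counts)
value 3: 24 assignments (counts)
value 2: 21 assignments
value 1: 6 assignments
value 0: 3 assignments
So 95 of the 125 assignments meet the threshold.

95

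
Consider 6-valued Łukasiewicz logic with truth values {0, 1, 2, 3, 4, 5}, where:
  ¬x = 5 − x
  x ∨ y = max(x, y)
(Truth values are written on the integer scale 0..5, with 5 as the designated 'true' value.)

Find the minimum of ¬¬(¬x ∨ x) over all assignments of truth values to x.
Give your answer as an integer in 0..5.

Take x = 2:
¬x = ¬2 = 3
¬x ∨ x = 3 ∨ 2 = 3
¬(¬x ∨ x) = ¬3 = 2
¬¬(¬x ∨ x) = ¬2 = 3
No assignment yields a value below 3, so this is the minimum.

3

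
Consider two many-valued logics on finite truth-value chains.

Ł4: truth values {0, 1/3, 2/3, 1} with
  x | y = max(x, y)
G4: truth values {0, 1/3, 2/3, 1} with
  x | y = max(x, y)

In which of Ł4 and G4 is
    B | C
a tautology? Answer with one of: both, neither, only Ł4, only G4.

In Ł4: at B = 0, C = 0 the value is 0 — not a tautology.
In G4: at B = 0, C = 0 the value is 0 — not a tautology.

neither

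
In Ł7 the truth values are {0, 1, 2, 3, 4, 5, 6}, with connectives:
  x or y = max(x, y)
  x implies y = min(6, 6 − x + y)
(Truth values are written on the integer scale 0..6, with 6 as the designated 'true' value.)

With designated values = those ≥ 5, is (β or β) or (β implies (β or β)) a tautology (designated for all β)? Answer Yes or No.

β = 0 ↦ 6
β = 1 ↦ 6
β = 2 ↦ 6
β = 3 ↦ 6
β = 4 ↦ 6
β = 5 ↦ 6
β = 6 ↦ 6
Every assignment gives a value ≥ 5.

Yes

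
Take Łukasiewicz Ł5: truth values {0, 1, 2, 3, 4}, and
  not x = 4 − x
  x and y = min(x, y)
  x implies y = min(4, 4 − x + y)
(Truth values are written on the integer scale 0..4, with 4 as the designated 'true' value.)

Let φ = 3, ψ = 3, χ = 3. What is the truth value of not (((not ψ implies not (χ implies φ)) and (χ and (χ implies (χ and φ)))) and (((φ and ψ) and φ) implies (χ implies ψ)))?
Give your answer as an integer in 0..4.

not ψ = not 3 = 1
χ implies φ = 3 implies 3 = 4
not (χ implies φ) = not 4 = 0
not ψ implies not (χ implies φ) = 1 implies 0 = 3
χ and φ = 3 and 3 = 3
χ implies (χ and φ) = 3 implies 3 = 4
χ and (χ implies (χ and φ)) = 3 and 4 = 3
(not ψ implies not (χ implies φ)) and (χ and (χ implies (χ and φ))) = 3 and 3 = 3
φ and ψ = 3 and 3 = 3
(φ and ψ) and φ = 3 and 3 = 3
χ implies ψ = 3 implies 3 = 4
((φ and ψ) and φ) implies (χ implies ψ) = 3 implies 4 = 4
((not ψ implies not (χ implies φ)) and (χ and (χ implies (χ and φ)))) and (((φ and ψ) and φ) implies (χ implies ψ)) = 3 and 4 = 3
not (((not ψ implies not (χ implies φ)) and (χ and (χ implies (χ and φ)))) and (((φ and ψ) and φ) implies (χ implies ψ))) = not 3 = 1

1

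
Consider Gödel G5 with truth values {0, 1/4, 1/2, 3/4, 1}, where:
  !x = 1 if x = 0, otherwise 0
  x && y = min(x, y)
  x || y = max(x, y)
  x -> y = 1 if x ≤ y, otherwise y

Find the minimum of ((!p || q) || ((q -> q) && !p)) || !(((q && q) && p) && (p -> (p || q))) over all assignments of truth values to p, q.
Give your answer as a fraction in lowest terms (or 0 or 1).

1/4

Take p = 1/4, q = 1/4:
!p = !1/4 = 0
!p || q = 0 || 1/4 = 1/4
q -> q = 1/4 -> 1/4 = 1
!p = !1/4 = 0
(q -> q) && !p = 1 && 0 = 0
(!p || q) || ((q -> q) && !p) = 1/4 || 0 = 1/4
q && q = 1/4 && 1/4 = 1/4
(q && q) && p = 1/4 && 1/4 = 1/4
p || q = 1/4 || 1/4 = 1/4
p -> (p || q) = 1/4 -> 1/4 = 1
((q && q) && p) && (p -> (p || q)) = 1/4 && 1 = 1/4
!(((q && q) && p) && (p -> (p || q))) = !1/4 = 0
((!p || q) || ((q -> q) && !p)) || !(((q && q) && p) && (p -> (p || q))) = 1/4 || 0 = 1/4
No assignment yields a value below 1/4, so this is the minimum.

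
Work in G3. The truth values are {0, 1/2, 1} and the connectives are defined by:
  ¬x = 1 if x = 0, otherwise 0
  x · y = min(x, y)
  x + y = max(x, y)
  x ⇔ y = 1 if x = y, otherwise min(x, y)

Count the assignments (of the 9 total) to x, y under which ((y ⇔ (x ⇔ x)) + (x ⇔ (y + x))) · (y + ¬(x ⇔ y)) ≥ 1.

5

x = 0, y = 0 ↦ 0  <
x = 0, y = 1/2 ↦ 1/2  <
x = 0, y = 1 ↦ 1  ≥
x = 1/2, y = 0 ↦ 1  ≥
x = 1/2, y = 1/2 ↦ 1/2  <
x = 1/2, y = 1 ↦ 1  ≥
x = 1, y = 0 ↦ 1  ≥
x = 1, y = 1/2 ↦ 1/2  <
x = 1, y = 1 ↦ 1  ≥
So 5 of the 9 assignments meet the threshold.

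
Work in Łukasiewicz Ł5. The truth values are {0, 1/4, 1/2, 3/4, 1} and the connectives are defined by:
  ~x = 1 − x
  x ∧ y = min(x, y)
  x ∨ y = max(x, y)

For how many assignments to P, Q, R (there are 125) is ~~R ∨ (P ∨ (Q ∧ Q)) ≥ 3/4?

98

value 1: 61 assignments (counts)
value 3/4: 37 assignments (counts)
value 1/2: 19 assignments
value 1/4: 7 assignments
value 0: 1 assignment
So 98 of the 125 assignments meet the threshold.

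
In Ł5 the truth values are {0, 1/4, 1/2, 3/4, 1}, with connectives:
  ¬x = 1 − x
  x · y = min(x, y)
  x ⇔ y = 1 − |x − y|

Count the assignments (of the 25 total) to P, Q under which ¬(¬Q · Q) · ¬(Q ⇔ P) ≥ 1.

2

value 1: 2 assignments (counts)
value 3/4: 4 assignments
value 1/2: 6 assignments
value 1/4: 8 assignments
value 0: 5 assignments
So 2 of the 25 assignments meet the threshold.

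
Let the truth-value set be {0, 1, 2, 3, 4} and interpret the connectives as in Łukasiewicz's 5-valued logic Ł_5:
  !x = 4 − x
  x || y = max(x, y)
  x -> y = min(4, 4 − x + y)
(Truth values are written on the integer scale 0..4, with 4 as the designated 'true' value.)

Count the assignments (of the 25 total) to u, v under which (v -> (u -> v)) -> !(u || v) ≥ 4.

1

value 4: 1 assignment (counts)
value 3: 3 assignments
value 2: 5 assignments
value 1: 7 assignments
value 0: 9 assignments
So 1 of the 25 assignments meets the threshold.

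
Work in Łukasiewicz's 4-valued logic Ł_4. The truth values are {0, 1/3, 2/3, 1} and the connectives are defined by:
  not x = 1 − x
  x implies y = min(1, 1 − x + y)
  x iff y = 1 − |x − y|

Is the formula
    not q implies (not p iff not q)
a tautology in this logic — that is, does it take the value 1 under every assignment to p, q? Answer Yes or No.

Counterexample: take p = 1/3, q = 0.
not q = not 0 = 1
not p = not 1/3 = 2/3
not q = not 0 = 1
not p iff not q = 2/3 iff 1 = 2/3
not q implies (not p iff not q) = 1 implies 2/3 = 2/3
This gives 2/3 ≠ 1.

No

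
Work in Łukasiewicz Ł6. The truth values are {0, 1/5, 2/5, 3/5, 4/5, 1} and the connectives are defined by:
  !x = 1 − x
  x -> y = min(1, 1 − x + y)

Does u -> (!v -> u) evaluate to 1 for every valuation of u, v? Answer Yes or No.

Yes

At u = 2/5, v = 4/5, for instance:
!v = !4/5 = 1/5
!v -> u = 1/5 -> 2/5 = 1
u -> (!v -> u) = 2/5 -> 1 = 1
and checking the remaining 35 assignments likewise gives ≥ 1 in every case.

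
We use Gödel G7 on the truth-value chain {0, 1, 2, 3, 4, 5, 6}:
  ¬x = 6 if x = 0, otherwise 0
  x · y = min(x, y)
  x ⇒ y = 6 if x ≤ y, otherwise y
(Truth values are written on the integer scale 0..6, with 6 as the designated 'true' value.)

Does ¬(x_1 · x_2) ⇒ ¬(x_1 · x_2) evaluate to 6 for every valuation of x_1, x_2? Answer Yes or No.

Yes

At x_1 = 4, x_2 = 3, for instance:
x_1 · x_2 = 4 · 3 = 3
¬(x_1 · x_2) = ¬3 = 0
¬(x_1 · x_2) ⇒ ¬(x_1 · x_2) = 0 ⇒ 0 = 6
and checking the remaining 48 assignments likewise gives ≥ 6 in every case.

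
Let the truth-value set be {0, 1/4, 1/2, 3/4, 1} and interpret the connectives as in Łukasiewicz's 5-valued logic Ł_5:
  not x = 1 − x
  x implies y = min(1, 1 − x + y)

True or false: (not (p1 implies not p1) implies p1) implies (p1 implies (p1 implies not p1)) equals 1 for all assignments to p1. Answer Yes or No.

Counterexample: take p1 = 3/4.
not p1 = not 3/4 = 1/4
p1 implies not p1 = 3/4 implies 1/4 = 1/2
not (p1 implies not p1) = not 1/2 = 1/2
not (p1 implies not p1) implies p1 = 1/2 implies 3/4 = 1
not p1 = not 3/4 = 1/4
p1 implies not p1 = 3/4 implies 1/4 = 1/2
p1 implies (p1 implies not p1) = 3/4 implies 1/2 = 3/4
(not (p1 implies not p1) implies p1) implies (p1 implies (p1 implies not p1)) = 1 implies 3/4 = 3/4
This gives 3/4 ≠ 1.

No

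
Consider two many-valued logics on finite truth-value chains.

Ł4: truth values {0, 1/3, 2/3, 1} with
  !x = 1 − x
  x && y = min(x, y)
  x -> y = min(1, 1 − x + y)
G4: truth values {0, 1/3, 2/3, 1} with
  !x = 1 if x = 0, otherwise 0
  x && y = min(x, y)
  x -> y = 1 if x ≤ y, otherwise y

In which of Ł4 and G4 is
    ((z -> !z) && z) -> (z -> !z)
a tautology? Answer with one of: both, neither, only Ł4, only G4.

In Ł4: every assignment gives 1 — tautology.
In G4: every assignment gives 1 — tautology.

both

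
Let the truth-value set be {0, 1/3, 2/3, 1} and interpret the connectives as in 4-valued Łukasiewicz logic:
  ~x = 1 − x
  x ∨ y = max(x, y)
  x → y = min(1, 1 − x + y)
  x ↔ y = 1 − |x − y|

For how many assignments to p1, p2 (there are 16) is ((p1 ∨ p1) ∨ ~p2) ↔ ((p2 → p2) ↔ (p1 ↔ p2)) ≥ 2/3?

13

p1 = 0, p2 = 0 ↦ 1  ≥
p1 = 0, p2 = 1/3 ↦ 1  ≥
p1 = 0, p2 = 2/3 ↦ 1  ≥
p1 = 0, p2 = 1 ↦ 1  ≥
p1 = 1/3, p2 = 0 ↦ 2/3  ≥
p1 = 1/3, p2 = 1/3 ↦ 2/3  ≥
p1 = 1/3, p2 = 2/3 ↦ 2/3  ≥
p1 = 1/3, p2 = 1 ↦ 1  ≥
p1 = 2/3, p2 = 0 ↦ 1/3  <
p1 = 2/3, p2 = 1/3 ↦ 1  ≥
p1 = 2/3, p2 = 2/3 ↦ 2/3  ≥
p1 = 2/3, p2 = 1 ↦ 1  ≥
p1 = 1, p2 = 0 ↦ 0  <
p1 = 1, p2 = 1/3 ↦ 1/3  <
p1 = 1, p2 = 2/3 ↦ 2/3  ≥
p1 = 1, p2 = 1 ↦ 1  ≥
So 13 of the 16 assignments meet the threshold.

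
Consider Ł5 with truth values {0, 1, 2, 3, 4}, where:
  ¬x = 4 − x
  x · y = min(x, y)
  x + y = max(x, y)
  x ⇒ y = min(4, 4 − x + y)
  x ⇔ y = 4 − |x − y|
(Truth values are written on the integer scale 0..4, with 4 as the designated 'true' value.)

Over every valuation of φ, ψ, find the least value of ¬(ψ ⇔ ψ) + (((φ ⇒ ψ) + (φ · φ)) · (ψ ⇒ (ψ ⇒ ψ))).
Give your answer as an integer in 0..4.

2

Take φ = 2, ψ = 0:
ψ ⇔ ψ = 0 ⇔ 0 = 4
¬(ψ ⇔ ψ) = ¬4 = 0
φ ⇒ ψ = 2 ⇒ 0 = 2
φ · φ = 2 · 2 = 2
(φ ⇒ ψ) + (φ · φ) = 2 + 2 = 2
ψ ⇒ ψ = 0 ⇒ 0 = 4
ψ ⇒ (ψ ⇒ ψ) = 0 ⇒ 4 = 4
((φ ⇒ ψ) + (φ · φ)) · (ψ ⇒ (ψ ⇒ ψ)) = 2 · 4 = 2
¬(ψ ⇔ ψ) + (((φ ⇒ ψ) + (φ · φ)) · (ψ ⇒ (ψ ⇒ ψ))) = 0 + 2 = 2
No assignment yields a value below 2, so this is the minimum.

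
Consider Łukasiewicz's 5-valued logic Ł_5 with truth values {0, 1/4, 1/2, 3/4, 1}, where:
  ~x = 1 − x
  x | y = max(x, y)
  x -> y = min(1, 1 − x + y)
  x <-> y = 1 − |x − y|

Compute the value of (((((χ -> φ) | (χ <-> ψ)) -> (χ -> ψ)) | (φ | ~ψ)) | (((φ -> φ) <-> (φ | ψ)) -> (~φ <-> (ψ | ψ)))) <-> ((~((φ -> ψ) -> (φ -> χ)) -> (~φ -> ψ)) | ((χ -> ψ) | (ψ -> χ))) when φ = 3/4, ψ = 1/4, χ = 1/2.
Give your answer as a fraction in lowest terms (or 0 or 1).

1

χ -> φ = 1/2 -> 3/4 = 1
χ <-> ψ = 1/2 <-> 1/4 = 3/4
(χ -> φ) | (χ <-> ψ) = 1 | 3/4 = 1
χ -> ψ = 1/2 -> 1/4 = 3/4
((χ -> φ) | (χ <-> ψ)) -> (χ -> ψ) = 1 -> 3/4 = 3/4
~ψ = ~1/4 = 3/4
φ | ~ψ = 3/4 | 3/4 = 3/4
(((χ -> φ) | (χ <-> ψ)) -> (χ -> ψ)) | (φ | ~ψ) = 3/4 | 3/4 = 3/4
φ -> φ = 3/4 -> 3/4 = 1
φ | ψ = 3/4 | 1/4 = 3/4
(φ -> φ) <-> (φ | ψ) = 1 <-> 3/4 = 3/4
~φ = ~3/4 = 1/4
ψ | ψ = 1/4 | 1/4 = 1/4
~φ <-> (ψ | ψ) = 1/4 <-> 1/4 = 1
((φ -> φ) <-> (φ | ψ)) -> (~φ <-> (ψ | ψ)) = 3/4 -> 1 = 1
((((χ -> φ) | (χ <-> ψ)) -> (χ -> ψ)) | (φ | ~ψ)) | (((φ -> φ) <-> (φ | ψ)) -> (~φ <-> (ψ | ψ))) = 3/4 | 1 = 1
φ -> ψ = 3/4 -> 1/4 = 1/2
φ -> χ = 3/4 -> 1/2 = 3/4
(φ -> ψ) -> (φ -> χ) = 1/2 -> 3/4 = 1
~((φ -> ψ) -> (φ -> χ)) = ~1 = 0
~φ = ~3/4 = 1/4
~φ -> ψ = 1/4 -> 1/4 = 1
~((φ -> ψ) -> (φ -> χ)) -> (~φ -> ψ) = 0 -> 1 = 1
χ -> ψ = 1/2 -> 1/4 = 3/4
ψ -> χ = 1/4 -> 1/2 = 1
(χ -> ψ) | (ψ -> χ) = 3/4 | 1 = 1
(~((φ -> ψ) -> (φ -> χ)) -> (~φ -> ψ)) | ((χ -> ψ) | (ψ -> χ)) = 1 | 1 = 1
(((((χ -> φ) | (χ <-> ψ)) -> (χ -> ψ)) | (φ | ~ψ)) | (((φ -> φ) <-> (φ | ψ)) -> (~φ <-> (ψ | ψ)))) <-> ((~((φ -> ψ) -> (φ -> χ)) -> (~φ -> ψ)) | ((χ -> ψ) | (ψ -> χ))) = 1 <-> 1 = 1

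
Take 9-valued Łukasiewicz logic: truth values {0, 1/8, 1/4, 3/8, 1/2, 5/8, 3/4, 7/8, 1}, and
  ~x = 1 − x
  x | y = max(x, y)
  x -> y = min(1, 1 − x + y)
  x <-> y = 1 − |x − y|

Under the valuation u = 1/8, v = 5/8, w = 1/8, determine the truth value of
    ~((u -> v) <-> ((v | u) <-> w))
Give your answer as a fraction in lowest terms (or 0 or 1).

u -> v = 1/8 -> 5/8 = 1
v | u = 5/8 | 1/8 = 5/8
(v | u) <-> w = 5/8 <-> 1/8 = 1/2
(u -> v) <-> ((v | u) <-> w) = 1 <-> 1/2 = 1/2
~((u -> v) <-> ((v | u) <-> w)) = ~1/2 = 1/2

1/2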